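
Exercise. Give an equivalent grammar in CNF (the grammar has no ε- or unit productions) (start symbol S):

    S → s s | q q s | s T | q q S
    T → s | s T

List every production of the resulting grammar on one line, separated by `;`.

Introduce a nonterminal for each terminal appearing in a rule of length ≥ 2: X1 → s, X2 → q.
Binarize each right-hand side of length ≥ 3 by chaining fresh nonterminals (Y1, Y2, …): affected rules were S → X2 X2 X1; S → X2 X2 S.

S → X1 X1 | X2 Y1 | X1 T | X2 Y2; T → s | X1 T; X1 → s; X2 → q; Y1 → X2 X1; Y2 → X2 S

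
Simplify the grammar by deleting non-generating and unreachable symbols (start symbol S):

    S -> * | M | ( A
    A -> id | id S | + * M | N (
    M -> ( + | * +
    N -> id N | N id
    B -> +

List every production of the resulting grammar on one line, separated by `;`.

Generating nonterminals: {A, B, M, S}.
Reachable from S after that: {A, M, S}.
Removed useless symbols: {B, N} and every production mentioning them.

S -> * | M | ( A; A -> id | id S | + * M; M -> ( + | * +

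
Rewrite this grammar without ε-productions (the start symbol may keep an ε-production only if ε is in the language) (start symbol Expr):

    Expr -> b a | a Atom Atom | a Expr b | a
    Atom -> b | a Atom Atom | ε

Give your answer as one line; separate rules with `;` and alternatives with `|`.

Nullable set = {Atom}.
ε ∉ L(G), so no ε-production is kept.
Expand every rule over subsets of its nullable positions: Expr → a Atom Atom gives a Atom Atom | a Atom | a. Atom → a Atom Atom gives a Atom Atom | a Atom | a.

Expr -> b a | a Atom Atom | a Atom | a | a Expr b; Atom -> b | a Atom Atom | a Atom | a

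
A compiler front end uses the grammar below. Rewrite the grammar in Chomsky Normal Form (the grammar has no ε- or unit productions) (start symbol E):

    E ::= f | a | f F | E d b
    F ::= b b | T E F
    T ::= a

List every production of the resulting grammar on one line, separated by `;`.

E ::= f | a | X1 F | E Y1; F ::= X3 X3 | T Y2; T ::= a; X1 ::= f; X2 ::= d; X3 ::= b; Y1 ::= X2 X3; Y2 ::= E F

Introduce a nonterminal for each terminal appearing in a rule of length ≥ 2: X1 → f, X2 → d, X3 → b.
Binarize each right-hand side of length ≥ 3 by chaining fresh nonterminals (Y1, Y2, …): affected rules were E → E X2 X3; F → T E F.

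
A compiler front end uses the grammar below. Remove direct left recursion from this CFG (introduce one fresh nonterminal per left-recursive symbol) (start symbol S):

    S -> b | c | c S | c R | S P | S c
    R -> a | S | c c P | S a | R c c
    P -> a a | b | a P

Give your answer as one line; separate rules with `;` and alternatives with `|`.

Directly left-recursive nonterminals: S, R.
For S: α = {P, c}, β = {b, c, c S, c R}. Rewrite as S → β S' and S' → α S' | ε.
For R: α = {c c}, β = {a, S, c c P, S a}. Rewrite as R → β R' and R' → α R' | ε.

S -> b S' | c S' | c S S' | c R S'; R -> a R' | S R' | c c P R' | S a R'; P -> a a | b | a P; S' -> P S' | c S' | ε; R' -> c c R' | ε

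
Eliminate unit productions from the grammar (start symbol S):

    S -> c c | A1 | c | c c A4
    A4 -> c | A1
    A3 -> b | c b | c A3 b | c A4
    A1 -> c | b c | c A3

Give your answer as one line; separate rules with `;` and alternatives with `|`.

S -> c | b c | c A3 | c c | c c A4; A4 -> c | b c | c A3; A3 -> b | c b | c A3 b | c A4; A1 -> c | b c | c A3

Unit pairs: A4 ⇒* {A1}; S ⇒* {A1}.
For every A with A ⇒* B via unit rules, add B's non-unit alternatives to A; then delete every rule of the form X → Y.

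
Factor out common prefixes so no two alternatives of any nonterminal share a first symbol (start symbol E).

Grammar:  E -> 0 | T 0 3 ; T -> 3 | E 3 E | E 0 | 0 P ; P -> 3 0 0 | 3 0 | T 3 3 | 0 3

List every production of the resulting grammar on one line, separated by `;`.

E -> 0 | T 0 3; T -> 3 | 0 P | E T'; P -> T 3 3 | 0 3 | 3 0 P'; T' -> 3 E | 0; P' -> 0 | epsilon

T has alternatives sharing prefix 'E': factor to T → E T' with T' → 3 E | 0.
P has alternatives sharing prefix '3 0': factor to P → 3 0 P' with P' → 0 | ε.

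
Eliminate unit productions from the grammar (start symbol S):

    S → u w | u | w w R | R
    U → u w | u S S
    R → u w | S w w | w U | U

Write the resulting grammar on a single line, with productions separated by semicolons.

S → u w | u S S | u | w w R | S w w | w U; U → u w | u S S; R → u w | u S S | S w w | w U

Unit pairs: R ⇒* {U}; S ⇒* {R, U}.
Replace each nonterminal's rules with the union of the non-unit rules of every nonterminal it unit-derives.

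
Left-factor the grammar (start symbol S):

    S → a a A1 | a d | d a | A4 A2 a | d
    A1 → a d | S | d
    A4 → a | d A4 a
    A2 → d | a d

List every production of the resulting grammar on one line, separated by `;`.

S has alternatives sharing prefix 'a': factor to S → a S' with S' → a A1 | d.
S has alternatives sharing prefix 'd': factor to S → d S'' with S'' → a | ε.

S → A4 A2 a | a S' | d S''; A1 → a d | S | d; A4 → a | d A4 a; A2 → d | a d; S' → a A1 | d; S'' → a | ε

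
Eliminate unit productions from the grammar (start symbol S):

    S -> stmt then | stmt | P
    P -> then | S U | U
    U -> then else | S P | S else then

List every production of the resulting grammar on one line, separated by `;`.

Unit pairs: P ⇒* {U}; S ⇒* {P, U}.
For every A with A ⇒* B via unit rules, add B's non-unit alternatives to A; then delete every rule of the form X → Y.

S -> then else | S P | S else then | stmt then | stmt | then | S U; P -> then else | S P | S else then | then | S U; U -> then else | S P | S else then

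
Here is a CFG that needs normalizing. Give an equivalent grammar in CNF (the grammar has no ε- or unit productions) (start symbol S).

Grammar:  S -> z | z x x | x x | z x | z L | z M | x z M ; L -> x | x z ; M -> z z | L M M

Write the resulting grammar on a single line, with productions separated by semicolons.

Introduce a nonterminal for each terminal appearing in a rule of length ≥ 2: X1 → z, X2 → x.
Binarize each right-hand side of length ≥ 3 by chaining fresh nonterminals (Y1, Y2, …): affected rules were S → X1 X2 X2; S → X2 X1 M; M → L M M.

S -> z | X1 Y1 | X2 X2 | X1 X2 | X1 L | X1 M | X2 Y2; L -> x | X2 X1; M -> X1 X1 | L Y3; X1 -> z; X2 -> x; Y1 -> X2 X2; Y2 -> X1 M; Y3 -> M M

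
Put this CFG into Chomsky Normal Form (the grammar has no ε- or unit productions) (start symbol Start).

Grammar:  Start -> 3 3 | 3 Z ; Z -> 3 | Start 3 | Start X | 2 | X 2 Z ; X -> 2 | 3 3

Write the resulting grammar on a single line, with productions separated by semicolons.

Start -> X1 X1 | X1 Z; Z -> 3 | Start X1 | Start X | 2 | X Y1; X -> 2 | X1 X1; X1 -> 3; X2 -> 2; Y1 -> X2 Z

Introduce a nonterminal for each terminal appearing in a rule of length ≥ 2: X1 → 3, X2 → 2.
Binarize each right-hand side of length ≥ 3 by chaining fresh nonterminals (Y1, Y2, …): affected rules were Z → X X2 Z.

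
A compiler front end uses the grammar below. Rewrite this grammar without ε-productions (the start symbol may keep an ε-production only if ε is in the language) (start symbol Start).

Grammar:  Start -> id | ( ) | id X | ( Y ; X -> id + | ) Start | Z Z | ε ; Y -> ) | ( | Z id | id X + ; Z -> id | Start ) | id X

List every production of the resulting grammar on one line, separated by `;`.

Start -> id | ( ) | id X | ( Y; X -> id + | ) Start | Z Z; Y -> ) | ( | Z id | id X + | id +; Z -> id | Start ) | id X

The nullable symbols are {X}.
ε ∉ L(G), so no ε-production is kept.
For each production, add variants omitting each subset of nullable occurrences: Y → id X + gives id X + | id +.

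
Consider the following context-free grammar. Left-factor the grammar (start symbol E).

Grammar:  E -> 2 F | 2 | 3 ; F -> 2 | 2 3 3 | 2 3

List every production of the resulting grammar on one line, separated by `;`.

E has alternatives sharing prefix '2': factor to E → 2 E' with E' → F | ε.
F has alternatives sharing prefix '2': factor to F → 2 F' with F' → ε | 3 3 | 3.
F' has alternatives sharing prefix '3': factor to F' → 3 F'' with F'' → 3 | ε.

E -> 3 | 2 E'; F -> 2 F'; E' -> F | epsilon; F' -> epsilon | 3 F''; F'' -> 3 | epsilon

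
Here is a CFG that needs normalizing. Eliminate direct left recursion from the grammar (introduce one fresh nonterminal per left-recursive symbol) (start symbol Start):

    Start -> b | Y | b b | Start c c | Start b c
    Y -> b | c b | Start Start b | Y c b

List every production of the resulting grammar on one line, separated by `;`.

Start -> b Start1 | Y Start1 | b b Start1; Y -> b Y1 | c b Y1 | Start Start b Y1; Start1 -> c c Start1 | b c Start1 | ε; Y1 -> c b Y1 | ε

Directly left-recursive nonterminals: Start, Y.
For Start: α = {c c, b c}, β = {b, Y, b b}. Rewrite as Start → β Start1 and Start1 → α Start1 | ε.
For Y: α = {c b}, β = {b, c b, Start Start b}. Rewrite as Y → β Y1 and Y1 → α Y1 | ε.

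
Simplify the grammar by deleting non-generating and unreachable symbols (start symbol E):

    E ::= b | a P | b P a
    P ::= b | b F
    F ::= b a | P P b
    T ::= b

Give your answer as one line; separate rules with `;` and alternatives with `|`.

E ::= b | a P | b P a; P ::= b | b F; F ::= b a | P P b

Generating nonterminals: {E, F, P, T}.
Reachable from E after that: {E, F, P}.
Removed useless symbols: {T} and every production mentioning them.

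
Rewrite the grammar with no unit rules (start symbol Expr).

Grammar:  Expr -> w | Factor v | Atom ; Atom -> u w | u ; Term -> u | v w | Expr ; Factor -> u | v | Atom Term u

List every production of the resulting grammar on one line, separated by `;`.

Expr -> u w | u | w | Factor v; Atom -> u w | u; Term -> u | v w | u w | w | Factor v; Factor -> u | v | Atom Term u

Unit pairs: Expr ⇒* {Atom}; Term ⇒* {Atom, Expr}.
For every A with A ⇒* B via unit rules, add B's non-unit alternatives to A; then delete every rule of the form X → Y.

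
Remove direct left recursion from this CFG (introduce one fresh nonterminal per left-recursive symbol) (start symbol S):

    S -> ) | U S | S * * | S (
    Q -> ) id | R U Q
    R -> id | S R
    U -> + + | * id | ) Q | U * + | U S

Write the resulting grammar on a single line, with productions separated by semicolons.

S -> ) S' | U S S'; Q -> ) id | R U Q; R -> id | S R; U -> + + U' | * id U' | ) Q U'; S' -> * * S' | ( S' | ε; U' -> * + U' | S U' | ε

Left recursion appears on S, U.
For S: α = {* *, (}, β = {), U S}. Rewrite as S → β S' and S' → α S' | ε.
For U: α = {* +, S}, β = {+ +, * id, ) Q}. Rewrite as U → β U' and U' → α U' | ε.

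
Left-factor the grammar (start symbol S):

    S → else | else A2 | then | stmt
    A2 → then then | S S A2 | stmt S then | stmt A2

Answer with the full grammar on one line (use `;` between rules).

S has alternatives sharing prefix 'else': factor to S → else S' with S' → ε | A2.
A2 has alternatives sharing prefix 'stmt': factor to A2 → stmt A2' with A2' → S then | A2.

S → then | stmt | else S'; A2 → then then | S S A2 | stmt A2'; S' → ε | A2; A2' → S then | A2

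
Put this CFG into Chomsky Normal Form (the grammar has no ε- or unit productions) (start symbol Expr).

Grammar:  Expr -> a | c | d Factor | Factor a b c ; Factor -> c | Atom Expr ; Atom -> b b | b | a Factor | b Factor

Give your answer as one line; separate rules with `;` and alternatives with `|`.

Introduce a nonterminal for each terminal appearing in a rule of length ≥ 2: X1 → d, X2 → a, X3 → b, X4 → c.
Binarize each right-hand side of length ≥ 3 by chaining fresh nonterminals (Y1, Y2, …): affected rules were Expr → Factor X2 X3 X4.

Expr -> a | c | X1 Factor | Factor Y1; Factor -> c | Atom Expr; Atom -> X3 X3 | b | X2 Factor | X3 Factor; X1 -> d; X2 -> a; X3 -> b; X4 -> c; Y1 -> X2 Y2; Y2 -> X3 X4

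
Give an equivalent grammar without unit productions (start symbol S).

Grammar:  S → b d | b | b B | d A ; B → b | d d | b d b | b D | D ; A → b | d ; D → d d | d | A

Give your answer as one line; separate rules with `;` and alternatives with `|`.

Unit pairs: B ⇒* {A, D}; D ⇒* {A}.
Replace each nonterminal's rules with the union of the non-unit rules of every nonterminal it unit-derives.

S → b d | b | b B | d A; B → b | d d | b d b | b D | d; A → b | d; D → d d | d | b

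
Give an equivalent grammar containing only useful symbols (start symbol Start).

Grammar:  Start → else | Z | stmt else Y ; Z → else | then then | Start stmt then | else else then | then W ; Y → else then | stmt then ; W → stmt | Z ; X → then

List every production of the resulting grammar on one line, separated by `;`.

Start → else | Z | stmt else Y; Z → else | then then | Start stmt then | else else then | then W; Y → else then | stmt then; W → stmt | Z

Generating nonterminals: {Start, W, X, Y, Z}.
Reachable from Start after that: {Start, W, Y, Z}.
Removed useless symbols: {X} and every production mentioning them.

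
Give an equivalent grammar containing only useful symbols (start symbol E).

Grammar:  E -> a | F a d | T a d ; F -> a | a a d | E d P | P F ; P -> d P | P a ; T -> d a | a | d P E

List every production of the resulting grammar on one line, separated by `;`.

Generating nonterminals: {E, F, T}.
Reachable from E after that: {E, F, T}.
Removed useless symbols: {P} and every production mentioning them.

E -> a | F a d | T a d; F -> a | a a d; T -> d a | a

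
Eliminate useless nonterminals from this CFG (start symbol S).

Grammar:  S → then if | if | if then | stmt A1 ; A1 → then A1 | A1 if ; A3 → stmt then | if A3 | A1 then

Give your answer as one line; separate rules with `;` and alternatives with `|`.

S → then if | if | if then

Generating nonterminals: {A3, S}.
Reachable from S after that: {S}.
Removed useless symbols: {A1, A3} and every production mentioning them.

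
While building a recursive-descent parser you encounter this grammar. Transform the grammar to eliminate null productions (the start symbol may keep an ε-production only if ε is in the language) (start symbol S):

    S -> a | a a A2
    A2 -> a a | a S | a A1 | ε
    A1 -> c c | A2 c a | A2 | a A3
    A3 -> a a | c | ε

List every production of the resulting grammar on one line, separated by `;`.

S -> a | a a A2 | a a; A2 -> a a | a S | a A1 | a; A1 -> c c | A2 c a | c a | A2 | a A3 | a; A3 -> a a | c

Nullable nonterminals: {A1, A2, A3}.
ε ∉ L(G), so no ε-production is kept.
For each production, add variants omitting each subset of nullable occurrences: S → a a A2 gives a a A2 | a a. A2 → a A1 gives a A1 | a. A1 → A2 c a gives A2 c a | c a. A1 → a A3 gives a A3 | a.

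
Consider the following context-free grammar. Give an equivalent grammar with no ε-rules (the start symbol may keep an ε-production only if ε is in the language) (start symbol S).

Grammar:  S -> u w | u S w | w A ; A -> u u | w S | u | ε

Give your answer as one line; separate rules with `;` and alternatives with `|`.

S -> u w | u S w | w A | w; A -> u u | w S | u

Nullable set = {A}.
ε ∉ L(G), so no ε-production is kept.
For each production, add variants omitting each subset of nullable occurrences: S → w A gives w A | w.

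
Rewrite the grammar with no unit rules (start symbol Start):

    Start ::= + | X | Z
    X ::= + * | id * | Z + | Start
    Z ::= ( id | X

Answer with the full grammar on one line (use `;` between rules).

Start ::= ( id | + | + * | id * | Z +; X ::= ( id | + | + * | id * | Z +; Z ::= ( id | + | + * | id * | Z +

Unit pairs: Start ⇒* {X, Z}; X ⇒* {Start, Z}; Z ⇒* {Start, X}.
Replace each nonterminal's rules with the union of the non-unit rules of every nonterminal it unit-derives.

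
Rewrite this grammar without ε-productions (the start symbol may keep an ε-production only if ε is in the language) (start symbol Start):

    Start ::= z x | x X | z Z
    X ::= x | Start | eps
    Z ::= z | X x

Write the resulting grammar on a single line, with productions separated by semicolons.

Nullable nonterminals: {X}.
ε ∉ L(G), so no ε-production is kept.
Expand every rule over subsets of its nullable positions: Start → x X gives x X | x. Z → X x gives X x | x.

Start ::= z x | x X | x | z Z; X ::= x | Start; Z ::= z | X x | x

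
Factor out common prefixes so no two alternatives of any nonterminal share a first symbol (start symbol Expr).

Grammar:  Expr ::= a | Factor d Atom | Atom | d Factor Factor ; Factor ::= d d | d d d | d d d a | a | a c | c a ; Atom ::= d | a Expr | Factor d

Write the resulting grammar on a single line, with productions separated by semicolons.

Factor has alternatives sharing prefix 'd d': factor to Factor → d d Factor1 with Factor1 → ε | d | d a.
Factor has alternatives sharing prefix 'a': factor to Factor → a Factor2 with Factor2 → ε | c.
Factor1 has alternatives sharing prefix 'd': factor to Factor1 → d Factor11 with Factor11 → ε | a.

Expr ::= a | Factor d Atom | Atom | d Factor Factor; Factor ::= c a | d d Factor1 | a Factor2; Atom ::= d | a Expr | Factor d; Factor1 ::= ε | d Factor11; Factor2 ::= ε | c; Factor11 ::= ε | a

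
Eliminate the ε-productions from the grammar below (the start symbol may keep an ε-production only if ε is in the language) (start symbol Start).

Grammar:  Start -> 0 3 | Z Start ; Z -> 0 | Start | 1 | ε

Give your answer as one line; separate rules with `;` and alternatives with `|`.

Start -> 0 3 | Z Start; Z -> 0 | Start | 1

The nullable symbols are {Z}.
ε ∉ L(G), so no ε-production is kept.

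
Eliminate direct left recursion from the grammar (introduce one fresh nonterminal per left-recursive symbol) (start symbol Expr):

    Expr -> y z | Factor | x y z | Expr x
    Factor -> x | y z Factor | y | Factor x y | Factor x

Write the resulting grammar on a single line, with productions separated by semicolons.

Left recursion appears on Expr, Factor.
For Expr: α = {x}, β = {y z, Factor, x y z}. Rewrite as Expr → β Expr1 and Expr1 → α Expr1 | ε.
For Factor: α = {x y, x}, β = {x, y z Factor, y}. Rewrite as Factor → β Factor1 and Factor1 → α Factor1 | ε.

Expr -> y z Expr1 | Factor Expr1 | x y z Expr1; Factor -> x Factor1 | y z Factor Factor1 | y Factor1; Expr1 -> x Expr1 | ε; Factor1 -> x y Factor1 | x Factor1 | ε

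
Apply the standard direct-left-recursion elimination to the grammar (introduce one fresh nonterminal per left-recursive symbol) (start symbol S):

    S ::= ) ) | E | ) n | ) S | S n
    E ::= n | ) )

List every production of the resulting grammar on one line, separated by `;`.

S ::= ) ) S' | E S' | ) n S' | ) S S'; E ::= n | ) ); S' ::= n S' | epsilon

Directly left-recursive nonterminal: S.
For S: α = {n}, β = {) ), E, ) n, ) S}. Rewrite as S → β S' and S' → α S' | ε.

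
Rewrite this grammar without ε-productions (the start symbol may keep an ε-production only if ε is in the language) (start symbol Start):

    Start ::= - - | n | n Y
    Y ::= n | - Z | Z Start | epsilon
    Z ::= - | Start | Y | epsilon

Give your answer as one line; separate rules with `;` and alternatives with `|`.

Nullable set = {Y, Z}.
ε ∉ L(G), so no ε-production is kept.
Expand every rule over subsets of its nullable positions: Y → - Z gives - Z | -. Y → Z Start gives Z Start | Start.

Start ::= - - | n | n Y; Y ::= n | - Z | - | Z Start | Start; Z ::= - | Start | Y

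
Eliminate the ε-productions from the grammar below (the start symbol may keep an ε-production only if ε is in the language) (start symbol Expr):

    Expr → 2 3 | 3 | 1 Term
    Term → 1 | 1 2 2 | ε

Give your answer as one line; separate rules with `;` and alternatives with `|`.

Nullable set = {Term}.
ε ∉ L(G), so no ε-production is kept.
Expand every rule over subsets of its nullable positions: Expr → 1 Term gives 1 Term | 1.

Expr → 2 3 | 3 | 1 Term | 1; Term → 1 | 1 2 2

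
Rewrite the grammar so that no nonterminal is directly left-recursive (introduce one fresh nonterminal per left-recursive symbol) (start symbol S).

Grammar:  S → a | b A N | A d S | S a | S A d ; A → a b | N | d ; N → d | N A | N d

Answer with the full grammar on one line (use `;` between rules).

Directly left-recursive nonterminals: S, N.
For S: α = {a, A d}, β = {a, b A N, A d S}. Rewrite as S → β S' and S' → α S' | ε.
For N: α = {A, d}, β = {d}. Rewrite as N → β N' and N' → α N' | ε.

S → a S' | b A N S' | A d S S'; A → a b | N | d; N → d N'; S' → a S' | A d S' | eps; N' → A N' | d N' | eps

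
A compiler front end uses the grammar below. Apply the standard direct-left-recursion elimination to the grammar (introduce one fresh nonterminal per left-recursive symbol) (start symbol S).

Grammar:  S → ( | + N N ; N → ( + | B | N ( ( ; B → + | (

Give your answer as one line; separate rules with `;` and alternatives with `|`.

S → ( | + N N; N → ( + N' | B N'; B → + | (; N' → ( ( N' | ε

Directly left-recursive nonterminal: N.
For N: α = {( (}, β = {( +, B}. Rewrite as N → β N' and N' → α N' | ε.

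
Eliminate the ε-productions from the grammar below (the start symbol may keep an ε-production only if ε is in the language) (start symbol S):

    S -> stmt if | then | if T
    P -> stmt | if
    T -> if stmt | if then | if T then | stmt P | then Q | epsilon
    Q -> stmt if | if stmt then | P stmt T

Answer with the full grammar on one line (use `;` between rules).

S -> stmt if | then | if T | if; P -> stmt | if; T -> if stmt | if then | if T then | stmt P | then Q; Q -> stmt if | if stmt then | P stmt T | P stmt

The nullable symbols are {T}.
ε ∉ L(G), so no ε-production is kept.
Add the nullable-subset variants: S → if T gives if T | if. Q → P stmt T gives P stmt T | P stmt.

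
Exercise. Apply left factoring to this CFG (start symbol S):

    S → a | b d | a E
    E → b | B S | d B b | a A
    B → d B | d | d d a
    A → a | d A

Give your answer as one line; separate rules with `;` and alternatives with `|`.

S → b d | a S'; E → b | B S | d B b | a A; B → d B'; A → a | d A; S' → ε | E; B' → B | ε | d a

S has alternatives sharing prefix 'a': factor to S → a S' with S' → ε | E.
B has alternatives sharing prefix 'd': factor to B → d B' with B' → B | ε | d a.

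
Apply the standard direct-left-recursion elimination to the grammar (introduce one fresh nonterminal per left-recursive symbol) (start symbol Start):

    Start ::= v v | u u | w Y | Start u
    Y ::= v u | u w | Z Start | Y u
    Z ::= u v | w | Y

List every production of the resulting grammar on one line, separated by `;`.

Start ::= v v Start1 | u u Start1 | w Y Start1; Y ::= v u Y1 | u w Y1 | Z Start Y1; Z ::= u v | w | Y; Start1 ::= u Start1 | epsilon; Y1 ::= u Y1 | epsilon

Left recursion appears on Start, Y.
For Start: α = {u}, β = {v v, u u, w Y}. Rewrite as Start → β Start1 and Start1 → α Start1 | ε.
For Y: α = {u}, β = {v u, u w, Z Start}. Rewrite as Y → β Y1 and Y1 → α Y1 | ε.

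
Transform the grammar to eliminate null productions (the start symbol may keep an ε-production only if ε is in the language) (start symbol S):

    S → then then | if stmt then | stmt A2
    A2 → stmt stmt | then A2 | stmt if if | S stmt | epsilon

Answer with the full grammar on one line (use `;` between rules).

Nullable nonterminals: {A2}.
ε ∉ L(G), so no ε-production is kept.
Expand every rule over subsets of its nullable positions: S → stmt A2 gives stmt A2 | stmt. A2 → then A2 gives then A2 | then.

S → then then | if stmt then | stmt A2 | stmt; A2 → stmt stmt | then A2 | then | stmt if if | S stmt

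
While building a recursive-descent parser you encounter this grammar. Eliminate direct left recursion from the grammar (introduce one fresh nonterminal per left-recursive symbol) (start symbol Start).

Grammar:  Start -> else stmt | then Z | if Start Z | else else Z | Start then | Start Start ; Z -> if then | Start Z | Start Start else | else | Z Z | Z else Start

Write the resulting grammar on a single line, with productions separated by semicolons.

Start -> else stmt Start1 | then Z Start1 | if Start Z Start1 | else else Z Start1; Z -> if then Z1 | Start Z Z1 | Start Start else Z1 | else Z1; Start1 -> then Start1 | Start Start1 | ε; Z1 -> Z Z1 | else Start Z1 | ε

Left recursion appears on Start, Z.
For Start: α = {then, Start}, β = {else stmt, then Z, if Start Z, else else Z}. Rewrite as Start → β Start1 and Start1 → α Start1 | ε.
For Z: α = {Z, else Start}, β = {if then, Start Z, Start Start else, else}. Rewrite as Z → β Z1 and Z1 → α Z1 | ε.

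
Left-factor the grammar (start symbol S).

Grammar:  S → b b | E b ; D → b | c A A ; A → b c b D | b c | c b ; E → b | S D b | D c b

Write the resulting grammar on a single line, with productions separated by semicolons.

A has alternatives sharing prefix 'b c': factor to A → b c A' with A' → b D | ε.

S → b b | E b; D → b | c A A; A → c b | b c A'; E → b | S D b | D c b; A' → b D | ε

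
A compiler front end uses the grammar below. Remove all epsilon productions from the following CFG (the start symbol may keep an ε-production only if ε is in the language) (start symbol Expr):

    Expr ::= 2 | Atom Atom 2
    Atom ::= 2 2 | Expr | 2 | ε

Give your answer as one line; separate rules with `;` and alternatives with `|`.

Expr ::= 2 | Atom Atom 2 | Atom 2; Atom ::= 2 2 | Expr | 2

Nullable set = {Atom}.
ε ∉ L(G), so no ε-production is kept.
For each production, add variants omitting each subset of nullable occurrences: Expr → Atom Atom 2 gives Atom Atom 2 | Atom 2.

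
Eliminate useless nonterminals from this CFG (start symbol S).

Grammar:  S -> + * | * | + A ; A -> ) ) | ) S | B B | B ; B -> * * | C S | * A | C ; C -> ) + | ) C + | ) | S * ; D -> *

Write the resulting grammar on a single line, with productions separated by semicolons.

S -> + * | * | + A; A -> ) ) | ) S | B B | B; B -> * * | C S | * A | C; C -> ) + | ) C + | ) | S *

Generating nonterminals: {A, B, C, D, S}.
Reachable from S after that: {A, B, C, S}.
Removed useless symbols: {D} and every production mentioning them.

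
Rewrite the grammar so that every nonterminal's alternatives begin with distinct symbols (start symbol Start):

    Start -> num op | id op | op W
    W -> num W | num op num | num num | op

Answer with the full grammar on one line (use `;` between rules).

Start -> num op | id op | op W; W -> op | num W1; W1 -> W | op num | num

W has alternatives sharing prefix 'num': factor to W → num W1 with W1 → W | op num | num.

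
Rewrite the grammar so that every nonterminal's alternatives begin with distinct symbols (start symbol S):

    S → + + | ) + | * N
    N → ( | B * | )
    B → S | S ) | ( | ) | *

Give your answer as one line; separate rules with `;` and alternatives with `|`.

B has alternatives sharing prefix 'S': factor to B → S B' with B' → ε | ).

S → + + | ) + | * N; N → ( | B * | ); B → ( | ) | * | S B'; B' → ε | )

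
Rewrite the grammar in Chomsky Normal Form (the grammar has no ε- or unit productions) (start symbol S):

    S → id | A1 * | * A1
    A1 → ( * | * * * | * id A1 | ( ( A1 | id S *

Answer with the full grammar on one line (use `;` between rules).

Introduce a nonterminal for each terminal appearing in a rule of length ≥ 2: X1 → *, X2 → (, X3 → id.
Binarize each right-hand side of length ≥ 3 by chaining fresh nonterminals (Y1, Y2, …): affected rules were A1 → X1 X1 X1; A1 → X1 X3 A1; A1 → X2 X2 A1; A1 → X3 S X1.

S → id | A1 X1 | X1 A1; A1 → X2 X1 | X1 Y1 | X1 Y2 | X2 Y3 | X3 Y4; X1 → *; X2 → (; X3 → id; Y1 → X1 X1; Y2 → X3 A1; Y3 → X2 A1; Y4 → S X1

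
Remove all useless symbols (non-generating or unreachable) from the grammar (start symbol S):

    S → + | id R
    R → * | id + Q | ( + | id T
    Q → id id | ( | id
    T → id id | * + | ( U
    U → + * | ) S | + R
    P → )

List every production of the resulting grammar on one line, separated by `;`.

S → + | id R; R → * | id + Q | ( + | id T; Q → id id | ( | id; T → id id | * + | ( U; U → + * | ) S | + R

Generating nonterminals: {P, Q, R, S, T, U}.
Reachable from S after that: {Q, R, S, T, U}.
Removed useless symbols: {P} and every production mentioning them.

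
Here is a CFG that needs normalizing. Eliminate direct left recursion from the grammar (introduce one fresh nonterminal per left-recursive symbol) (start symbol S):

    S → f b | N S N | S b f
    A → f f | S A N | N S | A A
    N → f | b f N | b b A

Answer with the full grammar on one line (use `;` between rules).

S → f b S' | N S N S'; A → f f A' | S A N A' | N S A'; N → f | b f N | b b A; S' → b f S' | eps; A' → A A' | eps

Directly left-recursive nonterminals: S, A.
For S: α = {b f}, β = {f b, N S N}. Rewrite as S → β S' and S' → α S' | ε.
For A: α = {A}, β = {f f, S A N, N S}. Rewrite as A → β A' and A' → α A' | ε.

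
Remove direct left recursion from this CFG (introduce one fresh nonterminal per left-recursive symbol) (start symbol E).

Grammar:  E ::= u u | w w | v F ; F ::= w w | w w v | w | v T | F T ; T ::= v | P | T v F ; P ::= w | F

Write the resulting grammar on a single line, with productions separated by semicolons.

F, T are directly left-recursive.
For F: α = {T}, β = {w w, w w v, w, v T}. Rewrite as F → β F' and F' → α F' | ε.
For T: α = {v F}, β = {v, P}. Rewrite as T → β T' and T' → α T' | ε.

E ::= u u | w w | v F; F ::= w w F' | w w v F' | w F' | v T F'; T ::= v T' | P T'; P ::= w | F; F' ::= T F' | eps; T' ::= v F T' | eps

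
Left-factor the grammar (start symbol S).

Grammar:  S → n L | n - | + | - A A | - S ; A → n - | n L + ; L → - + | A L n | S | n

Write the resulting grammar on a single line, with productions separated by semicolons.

S → + | n S' | - S''; A → n A'; L → - + | A L n | S | n; S' → L | -; S'' → A A | S; A' → - | L +

S has alternatives sharing prefix 'n': factor to S → n S' with S' → L | -.
S has alternatives sharing prefix '-': factor to S → - S'' with S'' → A A | S.
A has alternatives sharing prefix 'n': factor to A → n A' with A' → - | L +.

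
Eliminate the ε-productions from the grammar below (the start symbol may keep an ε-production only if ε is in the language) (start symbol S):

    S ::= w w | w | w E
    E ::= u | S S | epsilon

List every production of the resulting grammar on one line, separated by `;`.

S ::= w w | w | w E; E ::= u | S S

Nullable nonterminals: {E}.
ε ∉ L(G), so no ε-production is kept.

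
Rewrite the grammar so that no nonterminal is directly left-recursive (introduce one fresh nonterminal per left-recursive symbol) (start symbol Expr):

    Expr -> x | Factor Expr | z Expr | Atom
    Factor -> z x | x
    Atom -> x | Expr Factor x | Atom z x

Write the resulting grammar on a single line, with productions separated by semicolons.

Expr -> x | Factor Expr | z Expr | Atom; Factor -> z x | x; Atom -> x Atom1 | Expr Factor x Atom1; Atom1 -> z x Atom1 | eps

Left recursion appears on Atom.
For Atom: α = {z x}, β = {x, Expr Factor x}. Rewrite as Atom → β Atom1 and Atom1 → α Atom1 | ε.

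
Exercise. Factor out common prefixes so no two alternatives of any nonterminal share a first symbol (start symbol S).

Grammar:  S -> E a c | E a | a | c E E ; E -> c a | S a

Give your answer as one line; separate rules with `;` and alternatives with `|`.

S -> a | c E E | E a S'; E -> c a | S a; S' -> c | eps

S has alternatives sharing prefix 'E a': factor to S → E a S' with S' → c | ε.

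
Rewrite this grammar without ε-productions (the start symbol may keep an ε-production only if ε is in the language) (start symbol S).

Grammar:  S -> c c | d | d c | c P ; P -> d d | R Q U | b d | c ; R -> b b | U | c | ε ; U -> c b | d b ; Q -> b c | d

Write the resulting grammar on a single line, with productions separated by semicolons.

S -> c c | d | d c | c P; P -> d d | R Q U | Q U | b d | c; R -> b b | U | c; U -> c b | d b; Q -> b c | d

Nullable nonterminals: {R}.
ε ∉ L(G), so no ε-production is kept.
Add the nullable-subset variants: P → R Q U gives R Q U | Q U.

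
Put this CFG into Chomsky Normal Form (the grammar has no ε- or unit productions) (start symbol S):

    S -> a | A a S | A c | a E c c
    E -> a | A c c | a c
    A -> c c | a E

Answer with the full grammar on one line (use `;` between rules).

Introduce a nonterminal for each terminal appearing in a rule of length ≥ 2: X1 → a, X2 → c.
Binarize each right-hand side of length ≥ 3 by chaining fresh nonterminals (Y1, Y2, …): affected rules were S → A X1 S; S → X1 E X2 X2; E → A X2 X2.

S -> a | A Y1 | A X2 | X1 Y2; E -> a | A Y4 | X1 X2; A -> X2 X2 | X1 E; X1 -> a; X2 -> c; Y1 -> X1 S; Y2 -> E Y3; Y3 -> X2 X2; Y4 -> X2 X2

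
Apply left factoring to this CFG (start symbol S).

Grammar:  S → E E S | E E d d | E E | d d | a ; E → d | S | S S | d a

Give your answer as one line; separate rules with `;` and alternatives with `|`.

S has alternatives sharing prefix 'E E': factor to S → E E S' with S' → S | d d | ε.
E has alternatives sharing prefix 'd': factor to E → d E' with E' → ε | a.
E has alternatives sharing prefix 'S': factor to E → S E'' with E'' → ε | S.

S → d d | a | E E S'; E → d E' | S E''; S' → S | d d | ε; E' → ε | a; E'' → ε | S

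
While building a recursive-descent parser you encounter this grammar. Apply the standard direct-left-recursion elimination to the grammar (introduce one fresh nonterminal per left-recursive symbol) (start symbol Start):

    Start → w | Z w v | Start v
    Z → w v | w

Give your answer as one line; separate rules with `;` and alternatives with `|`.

Start → w Start1 | Z w v Start1; Z → w v | w; Start1 → v Start1 | ε

Left recursion appears on Start.
For Start: α = {v}, β = {w, Z w v}. Rewrite as Start → β Start1 and Start1 → α Start1 | ε.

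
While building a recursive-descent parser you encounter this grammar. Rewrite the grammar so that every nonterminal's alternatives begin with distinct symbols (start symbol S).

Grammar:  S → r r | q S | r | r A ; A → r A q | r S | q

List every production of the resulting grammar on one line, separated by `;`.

S has alternatives sharing prefix 'r': factor to S → r S' with S' → r | ε | A.
A has alternatives sharing prefix 'r': factor to A → r A' with A' → A q | S.

S → q S | r S'; A → q | r A'; S' → r | ε | A; A' → A q | S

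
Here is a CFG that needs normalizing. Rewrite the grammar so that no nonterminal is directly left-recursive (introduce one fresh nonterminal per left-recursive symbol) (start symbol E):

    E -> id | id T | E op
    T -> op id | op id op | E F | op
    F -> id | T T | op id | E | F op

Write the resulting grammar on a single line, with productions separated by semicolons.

E -> id E' | id T E'; T -> op id | op id op | E F | op; F -> id F' | T T F' | op id F' | E F'; E' -> op E' | ε; F' -> op F' | ε

Directly left-recursive nonterminals: E, F.
For E: α = {op}, β = {id, id T}. Rewrite as E → β E' and E' → α E' | ε.
For F: α = {op}, β = {id, T T, op id, E}. Rewrite as F → β F' and F' → α F' | ε.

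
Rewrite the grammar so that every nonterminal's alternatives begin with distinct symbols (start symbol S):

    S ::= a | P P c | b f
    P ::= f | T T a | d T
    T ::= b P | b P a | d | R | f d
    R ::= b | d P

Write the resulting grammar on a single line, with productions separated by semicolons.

S ::= a | P P c | b f; P ::= f | T T a | d T; T ::= d | R | f d | b P T'; R ::= b | d P; T' ::= ε | a

T has alternatives sharing prefix 'b P': factor to T → b P T' with T' → ε | a.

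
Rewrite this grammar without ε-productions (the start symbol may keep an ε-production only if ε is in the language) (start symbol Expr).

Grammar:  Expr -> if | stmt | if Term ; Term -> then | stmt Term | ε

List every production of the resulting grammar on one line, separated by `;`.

Nullable set = {Term}.
ε ∉ L(G), so no ε-production is kept.
For each production, add variants omitting each subset of nullable occurrences: Term → stmt Term gives stmt Term | stmt.

Expr -> if | stmt | if Term; Term -> then | stmt Term | stmt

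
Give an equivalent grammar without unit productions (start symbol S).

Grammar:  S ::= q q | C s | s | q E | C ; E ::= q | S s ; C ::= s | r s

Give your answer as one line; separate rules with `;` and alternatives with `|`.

S ::= s | r s | q q | C s | q E; E ::= q | S s; C ::= s | r s

Unit pairs: S ⇒* {C}.
For each unit pair (A, B), copy every non-unit production of B to A, then drop all unit productions.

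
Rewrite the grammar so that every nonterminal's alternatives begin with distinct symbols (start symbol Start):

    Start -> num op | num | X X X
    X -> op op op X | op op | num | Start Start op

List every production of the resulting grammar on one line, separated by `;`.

Start has alternatives sharing prefix 'num': factor to Start → num Start1 with Start1 → op | ε.
X has alternatives sharing prefix 'op op': factor to X → op op X1 with X1 → op X | ε.

Start -> X X X | num Start1; X -> num | Start Start op | op op X1; Start1 -> op | eps; X1 -> op X | eps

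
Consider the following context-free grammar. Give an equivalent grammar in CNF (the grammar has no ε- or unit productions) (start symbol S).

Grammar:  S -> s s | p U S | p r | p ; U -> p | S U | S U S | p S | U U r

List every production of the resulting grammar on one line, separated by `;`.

Introduce a nonterminal for each terminal appearing in a rule of length ≥ 2: X1 → s, X2 → p, X3 → r.
Binarize each right-hand side of length ≥ 3 by chaining fresh nonterminals (Y1, Y2, …): affected rules were S → X2 U S; U → S U S; U → U U X3.

S -> X1 X1 | X2 Y1 | X2 X3 | p; U -> p | S U | S Y2 | X2 S | U Y3; X1 -> s; X2 -> p; X3 -> r; Y1 -> U S; Y2 -> U S; Y3 -> U X3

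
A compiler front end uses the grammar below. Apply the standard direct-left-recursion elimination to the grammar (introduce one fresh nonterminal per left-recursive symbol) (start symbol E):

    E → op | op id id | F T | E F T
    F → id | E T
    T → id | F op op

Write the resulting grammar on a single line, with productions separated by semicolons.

E → op E' | op id id E' | F T E'; F → id | E T; T → id | F op op; E' → F T E' | ε

Directly left-recursive nonterminal: E.
For E: α = {F T}, β = {op, op id id, F T}. Rewrite as E → β E' and E' → α E' | ε.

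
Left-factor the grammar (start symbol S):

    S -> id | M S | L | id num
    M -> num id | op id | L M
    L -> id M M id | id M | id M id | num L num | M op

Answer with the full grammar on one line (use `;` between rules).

S -> M S | L | id S'; M -> num id | op id | L M; L -> num L num | M op | id M L'; S' -> ε | num; L' -> M id | ε | id

S has alternatives sharing prefix 'id': factor to S → id S' with S' → ε | num.
L has alternatives sharing prefix 'id M': factor to L → id M L' with L' → M id | ε | id.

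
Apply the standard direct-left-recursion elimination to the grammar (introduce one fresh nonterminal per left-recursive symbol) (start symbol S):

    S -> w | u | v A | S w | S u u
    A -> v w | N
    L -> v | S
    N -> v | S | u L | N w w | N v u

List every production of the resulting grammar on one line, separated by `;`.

S -> w S' | u S' | v A S'; A -> v w | N; L -> v | S; N -> v N' | S N' | u L N'; S' -> w S' | u u S' | ε; N' -> w w N' | v u N' | ε

Directly left-recursive nonterminals: S, N.
For S: α = {w, u u}, β = {w, u, v A}. Rewrite as S → β S' and S' → α S' | ε.
For N: α = {w w, v u}, β = {v, S, u L}. Rewrite as N → β N' and N' → α N' | ε.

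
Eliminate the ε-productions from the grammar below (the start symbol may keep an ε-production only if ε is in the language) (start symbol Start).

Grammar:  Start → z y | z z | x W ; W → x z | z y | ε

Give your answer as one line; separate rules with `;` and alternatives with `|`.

Nullable set = {W}.
ε ∉ L(G), so no ε-production is kept.
Expand every rule over subsets of its nullable positions: Start → x W gives x W | x.

Start → z y | z z | x W | x; W → x z | z y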